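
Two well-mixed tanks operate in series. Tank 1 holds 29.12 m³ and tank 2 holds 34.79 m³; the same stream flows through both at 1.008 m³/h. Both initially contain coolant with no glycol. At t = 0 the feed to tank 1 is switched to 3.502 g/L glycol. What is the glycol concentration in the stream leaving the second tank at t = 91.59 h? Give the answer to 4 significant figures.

2.745 g/L

Time constants: τᵢ = Vᵢ/Q for each well-mixed tank.
τ₁ = 29.12/1.008 = 28.8889 h; τ₂ = 34.79/1.008 = 34.5139 h.
Tank 1: C₁ = C_in(1 − e^(−t/τ₁)). Tank 2 (τ₁ ≠ τ₂): C₂ = C_in[1 − (τ₁ e^(−t/τ₁) − τ₂ e^(−t/τ₂))/(τ₁ − τ₂)].
At t = 91.59: e^(−t/τ₁) = 0.0419858, e^(−t/τ₂) = 0.0703893.
C₂ = 3.502·[1 − (28.8889·0.0419858 − 34.5139·0.0703893)/(-5.62500)] = 3.502·0.783736 = 2.74464 g/L.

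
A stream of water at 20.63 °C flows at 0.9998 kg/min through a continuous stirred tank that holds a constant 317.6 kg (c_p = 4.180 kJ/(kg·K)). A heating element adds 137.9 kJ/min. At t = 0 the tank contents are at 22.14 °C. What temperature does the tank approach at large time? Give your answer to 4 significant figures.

53.63 °C

Unsteady energy balance on the tank contents: M c_p dT/dt = ṁ c_p (T_in − T) + 137.9.
At steady state dT/dt = 0 ⇒ T_ss = T_in + Q̇/(ṁ c_p) = 20.63 + 137.9/(0.9998·4.180) = 53.6270 °C.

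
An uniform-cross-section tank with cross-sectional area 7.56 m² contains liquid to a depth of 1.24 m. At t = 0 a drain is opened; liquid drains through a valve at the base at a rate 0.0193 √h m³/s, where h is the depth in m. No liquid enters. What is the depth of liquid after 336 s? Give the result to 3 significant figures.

0.469 m

Volume balance on the tank: A dh/dt = −0.0193 √h.
This is separable: 2 d(√h)/dt = −0.0193/A, so √h = √h₀ − (0.0193/(2A)) t.
√h = √1.24 − 0.0193·336/(2·7.56) = 1.1136 − 0.42889 = 0.68466.
h = 0.68466² = 0.46876 m.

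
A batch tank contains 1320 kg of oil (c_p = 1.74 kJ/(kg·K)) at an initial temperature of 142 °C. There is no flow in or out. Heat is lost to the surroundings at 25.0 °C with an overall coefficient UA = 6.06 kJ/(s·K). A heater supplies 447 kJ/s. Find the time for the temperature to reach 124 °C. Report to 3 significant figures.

M c_p dT/dt = −UA(T − T_amb) + Q̇.
τ = M c_p/UA = 379.01 s; T_ss = T_amb + Q̇/UA = 25.0 + 447/6.06 = 98.762 °C.
T(t) = T_ss + (T₀ − T_ss)e^(−t/τ); set T = 124:
t = −τ ln[(T − T_ss)/(T₀ − T_ss)] = −379.01 · ln(0.58370) = 204.05 s.

204 s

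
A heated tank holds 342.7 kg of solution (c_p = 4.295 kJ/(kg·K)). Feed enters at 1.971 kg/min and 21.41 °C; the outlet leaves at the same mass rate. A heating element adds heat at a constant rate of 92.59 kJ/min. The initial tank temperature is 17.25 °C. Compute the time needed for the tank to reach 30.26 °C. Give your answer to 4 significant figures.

M c_p dT/dt = ṁ c_p (T_in − T) + Q̇.
τ = M/ṁ = 173.871 min; T_ss = T_in + Q̇/(ṁ c_p) = 32.3474 °C.
T(t) = T_ss + (T₀ − T_ss) e^(−t/τ). Set T = 30.26:
e^(−t/τ) = (30.26 − 32.3474)/(17.25 − 32.3474) = 0.138262
t = −173.871 · ln(0.138262) = 344.022 min.

344.0 min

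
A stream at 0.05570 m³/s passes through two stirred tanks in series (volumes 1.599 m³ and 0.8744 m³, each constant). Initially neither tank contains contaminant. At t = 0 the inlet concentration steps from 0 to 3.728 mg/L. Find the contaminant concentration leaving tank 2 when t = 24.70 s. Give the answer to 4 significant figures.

Species balance on tank i: dCᵢ/dt = (Cᵢ₋₁ − Cᵢ)/τᵢ with τᵢ = Vᵢ/Q.
τ₁ = 1.599/0.05570 = 28.7074 s; τ₂ = 0.8744/0.05570 = 15.6984 s.
Tank 1: C₁ = C_in(1 − e^(−t/τ₁)). Tank 2 (τ₁ ≠ τ₂): C₂ = C_in[1 − (τ₁ e^(−t/τ₁) − τ₂ e^(−t/τ₂))/(τ₁ − τ₂)].
At t = 24.70: e^(−t/τ₁) = 0.422990, e^(−t/τ₂) = 0.207337.
C₂ = 3.728·[1 − (28.7074·0.422990 − 15.6984·0.207337)/(13.0090)] = 3.728·0.316774 = 1.18093 mg/L.

1.181 mg/L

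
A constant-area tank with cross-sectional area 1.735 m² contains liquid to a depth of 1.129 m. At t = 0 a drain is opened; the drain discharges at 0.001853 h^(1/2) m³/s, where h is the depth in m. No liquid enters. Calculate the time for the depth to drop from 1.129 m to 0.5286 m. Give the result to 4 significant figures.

With no inflow, A dh/dt = −0.001853 √h.
Separate and integrate: 2(√h − √h₀) = −(0.001853/A) t.
t = 2A(√h₀ − √h)/0.001853 = 2·1.735·(√1.129 − √0.5286)/0.001853
  = 3.47000 × (1.06254 − 0.727049) / 0.001853 = 628.262 s.

628.3 s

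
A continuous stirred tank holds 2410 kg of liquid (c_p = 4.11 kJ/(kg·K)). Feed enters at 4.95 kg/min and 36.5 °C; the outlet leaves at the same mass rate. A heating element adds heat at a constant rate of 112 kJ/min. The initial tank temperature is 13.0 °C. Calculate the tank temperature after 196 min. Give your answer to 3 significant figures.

M c_p dT/dt = ṁ c_p (T_in − T) + Q̇.
Rearrange: dT/dt = (T_ss − T)/τ with τ = M/ṁ = 486.87 min and T_ss = T_in + Q̇/(ṁ c_p) = 42.005 °C.
T approaches T_ss exponentially: T(t) = T_ss + (T₀ − T_ss) e^(−t/τ).
T(196) = 42.005 + (-29.005)·e^(−196/486.87) = 42.005 + (-29.005)·0.66860 = 22.612 °C.

22.6 °C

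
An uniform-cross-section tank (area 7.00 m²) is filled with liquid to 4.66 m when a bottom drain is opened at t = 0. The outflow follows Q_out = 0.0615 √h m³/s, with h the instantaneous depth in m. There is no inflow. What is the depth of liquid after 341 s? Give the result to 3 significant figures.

0.437 m

Accumulation of liquid (constant cross-section A): A dh/dt = −0.0615 √h.
This is separable: 2 d(√h)/dt = −0.0615/A, so √h = √h₀ − (0.0615/(2A)) t.
√h = √4.66 − 0.0615·341/(2·7.00) = 2.1587 − 1.4980 = 0.66074.
h = 0.66074² = 0.43658 m.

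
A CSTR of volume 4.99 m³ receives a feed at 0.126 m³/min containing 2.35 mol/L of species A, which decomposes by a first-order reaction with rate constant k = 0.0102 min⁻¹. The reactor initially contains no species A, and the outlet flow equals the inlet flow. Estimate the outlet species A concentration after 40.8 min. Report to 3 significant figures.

Species balance: V dC/dt = Q C_in − Q C − k V C.
dC/dt = (Q/V) C_in − (Q/V + k) C; effective rate a = Q/V + k = 0.025251 + 0.0102 = 0.035451 min⁻¹.
C_ss = Q C_in/(Q + kV) = 1.6738 mol/L; C(t) = C_ss + (C₀ − C_ss) e^(−a t).
C(40.8) = 1.6738 + (-1.6738)·e^(−0.035451·40.8) = 1.6738 + (-1.6738)·0.23542 = 1.2798 mol/L.

1.28 mol/L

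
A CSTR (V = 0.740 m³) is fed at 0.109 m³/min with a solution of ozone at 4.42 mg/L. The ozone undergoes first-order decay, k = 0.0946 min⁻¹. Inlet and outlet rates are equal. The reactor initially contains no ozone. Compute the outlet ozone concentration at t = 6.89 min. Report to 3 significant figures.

2.18 mg/L

Accumulation = in − out − consumed: V dC/dt = Q C_in − Q C − k V C.
This is linear with rate a = Q/V + k = 0.24190 min⁻¹.
C_ss = Q C_in/(Q + kV) = 2.6914 mg/L; C(t) = C_ss + (C₀ − C_ss) e^(−a t).
C(6.89) = 2.6914 + (-2.6914)·e^(−0.24190·6.89) = 2.6914 + (-2.6914)·0.18887 = 2.1831 mg/L.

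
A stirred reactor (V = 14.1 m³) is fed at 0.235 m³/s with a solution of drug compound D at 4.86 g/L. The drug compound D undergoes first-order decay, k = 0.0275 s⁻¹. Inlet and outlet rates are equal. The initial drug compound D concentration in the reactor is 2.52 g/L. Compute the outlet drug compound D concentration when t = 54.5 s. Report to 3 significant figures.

1.90 g/L

Accumulation = in − out − consumed: V dC/dt = Q C_in − Q C − k V C.
dC/dt = (Q/V) C_in − (Q/V + k) C; effective rate a = Q/V + k = 0.016667 + 0.0275 = 0.044167 s⁻¹.
C_ss = Q C_in/(Q + kV) = 1.8340 g/L; C(t) = C_ss + (C₀ − C_ss) e^(−a t).
C(54.5) = 1.8340 + (0.68604)·e^(−0.044167·54.5) = 1.8340 + (0.68604)·0.090078 = 1.8958 g/L.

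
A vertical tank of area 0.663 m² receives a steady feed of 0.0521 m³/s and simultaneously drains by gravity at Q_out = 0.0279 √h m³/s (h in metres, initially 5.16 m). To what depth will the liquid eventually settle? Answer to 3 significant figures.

3.49 m

Accumulation of liquid (constant cross-section A): A dh/dt = Q_in − 0.0279 √h. At steady state dh/dt = 0:
Q_in = 0.0279 √h_ss ⇒ √h_ss = 0.0521/0.0279 = 1.8674.
h_ss = 1.8674² = 3.4871 m. (Since h₀ = 5.16 m > h_ss, the level will fall toward this value.)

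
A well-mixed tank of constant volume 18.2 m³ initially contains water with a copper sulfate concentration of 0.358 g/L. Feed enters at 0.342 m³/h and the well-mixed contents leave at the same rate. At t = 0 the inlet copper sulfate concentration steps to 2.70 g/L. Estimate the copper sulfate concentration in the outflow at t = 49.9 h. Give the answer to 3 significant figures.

Species balance on the tank: V dC/dt = Q(C_in − C).
Time constant τ = V/Q = 18.2/0.342 = 53.216 h.
C approaches C_in exponentially: C(t) = C_in + (C₀ − C_in) e^(−t/τ).
C(49.9) = 2.70 + (0.358 − 2.70)·e^(−49.9/53.216) = 2.70 + (-2.3420)·0.39153 = 1.7830 g/L.

1.78 g/L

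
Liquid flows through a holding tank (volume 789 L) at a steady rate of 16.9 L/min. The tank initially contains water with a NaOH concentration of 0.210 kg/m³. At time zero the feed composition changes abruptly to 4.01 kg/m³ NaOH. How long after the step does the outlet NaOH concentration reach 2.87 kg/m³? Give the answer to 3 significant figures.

Species balance: V dC/dt = Q(C_in − C) ⇒ τ = V/Q = 46.686 min.
C(t) = C_in + (C₀ − C_in) e^(−t/τ). Set C = 2.87 and solve for t:
e^(−t/τ) = (C − C_in)/(C₀ − C_in) = (2.87 − 4.01)/(0.210 − 4.01) = 0.30000
t = −τ ln(…) = 46.686 × 1.2040 = 56.209 min.

56.2 min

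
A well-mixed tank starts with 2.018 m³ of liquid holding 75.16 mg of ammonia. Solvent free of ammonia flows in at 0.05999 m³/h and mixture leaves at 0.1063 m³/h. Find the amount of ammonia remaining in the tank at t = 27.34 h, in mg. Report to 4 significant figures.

Let m(t) be the amount of ammonia. Volume: V(t) = V₀ + (Q_in − Q_out) t = 2.018 − 0.0463100 t; V(27.34) = 0.751885 m³.
Solute balance: dm/dt = 0 − Q_out C = −Q_out m/V(t).
Separate: dm/m = −Q_out dt/V(t) ⇒ ln(m/m₀) = −(Q_out/(Q_in−Q_out)) ln(V/V₀).
m = m₀ (V₀/V)^(Q_out/(Q_in−Q_out)) = 75.16 × (2.018/0.751885)^(-2.29540) = 7.79449 mg.

7.794 mg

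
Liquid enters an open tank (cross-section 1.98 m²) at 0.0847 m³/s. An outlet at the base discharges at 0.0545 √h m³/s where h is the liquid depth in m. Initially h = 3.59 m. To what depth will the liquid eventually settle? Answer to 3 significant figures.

2.42 m

Level balance: A dh/dt = 0.0847 − 0.0545 √h. Setting dh/dt = 0:
Q_in = 0.0545 √h_ss ⇒ √h_ss = 0.0847/0.0545 = 1.5541.
h_ss = 1.5541² = 2.4153 m. (Since h₀ = 3.59 m > h_ss, the level will fall toward this value.)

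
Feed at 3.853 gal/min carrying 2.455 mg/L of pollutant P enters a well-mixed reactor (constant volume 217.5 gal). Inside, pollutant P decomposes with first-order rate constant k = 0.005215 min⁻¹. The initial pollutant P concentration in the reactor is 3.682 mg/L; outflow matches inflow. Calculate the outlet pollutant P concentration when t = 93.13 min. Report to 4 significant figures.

V dC/dt = Q(C_in − C) − k V C.
This is linear with rate a = Q/V + k = 0.0229299 min⁻¹.
C_ss = Q C_in/(Q + kV) = 1.89665 mg/L; C(t) = C_ss + (C₀ − C_ss) e^(−a t).
C(93.13) = 1.89665 + (1.78535)·e^(−0.0229299·93.13) = 1.89665 + (1.78535)·0.118190 = 2.10766 mg/L.

2.108 mg/L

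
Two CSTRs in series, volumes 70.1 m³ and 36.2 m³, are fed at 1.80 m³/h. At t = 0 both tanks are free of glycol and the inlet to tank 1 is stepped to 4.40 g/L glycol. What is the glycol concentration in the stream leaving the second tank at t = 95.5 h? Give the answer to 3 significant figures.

3.66 g/L

Species balance on tank i: dCᵢ/dt = (Cᵢ₋₁ − Cᵢ)/τᵢ with τᵢ = Vᵢ/Q.
τ₁ = 70.1/1.80 = 38.944 h; τ₂ = 36.2/1.80 = 20.111 h.
Tank 1: C₁ = C_in(1 − e^(−t/τ₁)). Tank 2 (τ₁ ≠ τ₂): C₂ = C_in[1 − (τ₁ e^(−t/τ₁) − τ₂ e^(−t/τ₂))/(τ₁ − τ₂)].
At t = 95.5: e^(−t/τ₁) = 0.086103, e^(−t/τ₂) = 0.0086637.
C₂ = 4.40·[1 − (38.944·0.086103 − 20.111·0.0086637)/(18.833)] = 4.40·0.83120 = 3.6573 g/L.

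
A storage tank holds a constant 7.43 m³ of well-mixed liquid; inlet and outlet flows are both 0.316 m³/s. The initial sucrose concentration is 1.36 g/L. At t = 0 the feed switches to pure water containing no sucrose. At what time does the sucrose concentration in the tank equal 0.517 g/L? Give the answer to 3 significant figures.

22.7 s

Species balance: V dC/dt = Q(C_in − C) ⇒ τ = V/Q = 23.513 s.
C(t) = C_in + (C₀ − C_in) e^(−t/τ). Set C = 0.517 and solve for t:
e^(−t/τ) = (C − C_in)/(C₀ − C_in) = (0.517 − 0)/(1.36 − 0) = 0.38015
t = −τ ln(…) = 23.513 × 0.96720 = 22.741 s.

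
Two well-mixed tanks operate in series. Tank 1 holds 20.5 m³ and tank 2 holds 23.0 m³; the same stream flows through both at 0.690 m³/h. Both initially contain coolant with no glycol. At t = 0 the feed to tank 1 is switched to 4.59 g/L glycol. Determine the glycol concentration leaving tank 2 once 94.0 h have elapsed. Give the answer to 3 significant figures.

3.66 g/L

Time constants: τᵢ = Vᵢ/Q for each well-mixed tank.
τ₁ = 20.5/0.690 = 29.710 h; τ₂ = 23.0/0.690 = 33.333 h.
Solving the cascade with C₁(0)=C₂(0)=0 gives C₂(t) = C_in[1 − (τ₁ e^(−t/τ₁) − τ₂ e^(−t/τ₂))/(τ₁ − τ₂)].
At t = 94.0: e^(−t/τ₁) = 0.042260, e^(−t/τ₂) = 0.059606.
C₂ = 4.59·[1 − (29.710·0.042260 − 33.333·0.059606)/(-3.6232)] = 4.59·0.79816 = 3.6636 g/L.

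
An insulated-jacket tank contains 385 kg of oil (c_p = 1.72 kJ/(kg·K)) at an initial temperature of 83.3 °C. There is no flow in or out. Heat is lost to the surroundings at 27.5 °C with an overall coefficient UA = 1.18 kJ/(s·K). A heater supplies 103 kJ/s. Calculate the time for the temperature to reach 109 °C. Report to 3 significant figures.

951 s

Heat balance on the well-mixed liquid: M c_p dT/dt = −UA(T − T_amb) + Q̇.
τ = M c_p/UA = 561.19 s; T_ss = T_amb + Q̇/UA = 27.5 + 103/1.18 = 114.79 °C.
T(t) = T_ss + (T₀ − T_ss)e^(−t/τ); set T = 109:
t = −τ ln[(T − T_ss)/(T₀ − T_ss)] = −561.19 · ln(0.18382) = 950.54 s.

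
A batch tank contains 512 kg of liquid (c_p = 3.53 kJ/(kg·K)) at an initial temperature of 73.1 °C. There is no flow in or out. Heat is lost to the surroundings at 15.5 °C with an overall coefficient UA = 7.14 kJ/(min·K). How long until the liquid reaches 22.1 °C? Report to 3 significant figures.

Unsteady energy balance on the tank contents: M c_p dT/dt = −UA(T − T_amb).
τ = M c_p/UA = 253.13 min; T_ss = T_amb = 15.500 °C.
T(t) = T_ss + (T₀ − T_ss)e^(−t/τ); set T = 22.1:
t = −τ ln[(T − T_ss)/(T₀ − T_ss)] = −253.13 · ln(0.11458) = 548.40 min.

548 min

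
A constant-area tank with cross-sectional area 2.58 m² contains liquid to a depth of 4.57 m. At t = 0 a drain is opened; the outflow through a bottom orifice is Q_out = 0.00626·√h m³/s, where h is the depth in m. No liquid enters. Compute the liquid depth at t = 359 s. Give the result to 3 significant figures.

Accumulation of liquid (constant cross-section A): A dh/dt = −0.00626 √h.
This is separable: 2 d(√h)/dt = −0.00626/A, so √h = √h₀ − (0.00626/(2A)) t.
√h = √4.57 − 0.00626·359/(2·2.58) = 2.1378 − 0.43553 = 1.7022.
h = 1.7022² = 2.8976 m.

2.90 m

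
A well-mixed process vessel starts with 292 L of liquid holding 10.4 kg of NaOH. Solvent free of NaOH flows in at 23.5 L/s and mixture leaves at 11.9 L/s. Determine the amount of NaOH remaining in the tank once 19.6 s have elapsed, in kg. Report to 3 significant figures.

Let m(t) be the amount of NaOH. Volume: V(t) = V₀ + (Q_in − Q_out) t = 292 + 11.600 t; V(19.6) = 519.36 L.
Solute balance: dm/dt = 0 − Q_out C = −Q_out m/V(t).
dm/m = −Q_out dt/(V₀ + 11.600 t); integrating gives ln(m/m₀) = −(Q_out/(Q_in−Q_out)) ln(V/V₀).
m = m₀ (V₀/V)^(Q_out/(Q_in−Q_out)) = 10.4 × (292/519.36)^(1.0259) = 5.7608 kg.

5.76 kg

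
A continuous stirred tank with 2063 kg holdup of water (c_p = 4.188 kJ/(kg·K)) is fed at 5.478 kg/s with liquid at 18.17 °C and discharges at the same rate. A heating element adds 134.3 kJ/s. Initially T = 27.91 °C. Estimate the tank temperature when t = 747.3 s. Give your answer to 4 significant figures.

24.56 °C

M c_p dT/dt = ṁ c_p (T_in − T) + Q̇.
τ = M/ṁ = 376.597 s; T_ss = T_in + Q̇/(ṁ c_p) = 18.17 + 134.3/(5.478·4.188) = 24.0239 °C.
T approaches T_ss exponentially: T(t) = T_ss + (T₀ − T_ss) e^(−t/τ).
T(747.3) = 24.0239 + (3.88607)·e^(−747.3/376.597) = 24.0239 + (3.88607)·0.137470 = 24.5581 °C.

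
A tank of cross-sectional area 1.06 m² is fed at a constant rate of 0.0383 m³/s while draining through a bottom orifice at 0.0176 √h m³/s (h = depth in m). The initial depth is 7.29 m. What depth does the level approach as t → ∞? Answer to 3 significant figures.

4.74 m

A dh/dt = Q_in − 0.0176 √h. Steady state requires inflow = outflow:
Q_in = 0.0176 √h_ss ⇒ √h_ss = 0.0383/0.0176 = 2.1761.
h_ss = 2.1761² = 4.7356 m. (Since h₀ = 7.29 m > h_ss, the level will fall toward this value.)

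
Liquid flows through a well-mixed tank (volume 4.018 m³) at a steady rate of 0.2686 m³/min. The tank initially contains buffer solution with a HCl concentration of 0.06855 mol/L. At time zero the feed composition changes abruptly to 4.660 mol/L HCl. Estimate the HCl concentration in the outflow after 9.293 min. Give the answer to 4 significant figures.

2.193 mol/L

Species balance on the tank: V dC/dt = Q(C_in − C).
So dC/dt = (C_in − C)/τ with τ = V/Q = 4.018/0.2686 = 14.9590 min.
Solution: C(t) = C_in + (C₀ − C_in) e^(−t/τ).
C(9.293) = 4.660 + (0.06855 − 4.660)·e^(−9.293/14.9590) = 4.660 + (-4.59145)·0.537283 = 2.19309 mol/L.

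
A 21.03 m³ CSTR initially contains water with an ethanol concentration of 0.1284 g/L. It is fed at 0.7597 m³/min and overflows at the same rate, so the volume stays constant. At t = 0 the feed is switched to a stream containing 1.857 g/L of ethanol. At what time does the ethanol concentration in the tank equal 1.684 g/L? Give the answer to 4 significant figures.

Species balance: V dC/dt = Q(C_in − C) ⇒ τ = V/Q = 27.6820 min.
C(t) = C_in + (C₀ − C_in) e^(−t/τ). Set C = 1.684 and solve for t:
e^(−t/τ) = (C − C_in)/(C₀ − C_in) = (1.684 − 1.857)/(0.1284 − 1.857) = 0.100081
t = −τ ln(…) = 27.6820 × 2.30178 = 63.7177 min.

63.72 min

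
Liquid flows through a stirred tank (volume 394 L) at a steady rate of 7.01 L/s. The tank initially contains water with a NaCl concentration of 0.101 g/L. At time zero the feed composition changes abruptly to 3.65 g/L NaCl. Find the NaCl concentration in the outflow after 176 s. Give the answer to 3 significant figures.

3.50 g/L

Unsteady species balance (constant V, well mixed): V dC/dt = Q(C_in − C).
So dC/dt = (C_in − C)/τ with τ = V/Q = 394/7.01 = 56.205 s.
Integrating: C(t) = C_in + (C₀ − C_in) e^(−t/τ).
C(176) = 3.65 + (0.101 − 3.65)·e^(−176/56.205) = 3.65 + (-3.5490)·0.043658 = 3.4951 g/L.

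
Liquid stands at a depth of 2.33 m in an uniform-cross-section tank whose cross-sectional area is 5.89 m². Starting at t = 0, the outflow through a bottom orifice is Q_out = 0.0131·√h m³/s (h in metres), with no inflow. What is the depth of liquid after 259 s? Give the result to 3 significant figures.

1.53 m

A dh/dt = −Q_out = −0.0131 √h.
Separate and integrate: 2(√h − √h₀) = −(0.0131/A) t.
√h = √2.33 − 0.0131·259/(2·5.89) = 1.5264 − 0.28802 = 1.2384.
h = 1.2384² = 1.5337 m.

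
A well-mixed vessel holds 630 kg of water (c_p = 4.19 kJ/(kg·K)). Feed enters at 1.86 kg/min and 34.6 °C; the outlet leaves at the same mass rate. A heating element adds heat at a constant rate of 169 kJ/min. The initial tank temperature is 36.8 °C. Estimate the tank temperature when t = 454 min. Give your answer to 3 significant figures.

51.2 °C

First-law balance (no shaft work): M c_p dT/dt = ṁ c_p (T_in − T) + 169.
τ = M/ṁ = 338.71 min; T_ss = T_in + Q̇/(ṁ c_p) = 34.6 + 169/(1.86·4.19) = 56.285 °C.
T approaches T_ss exponentially: T(t) = T_ss + (T₀ − T_ss) e^(−t/τ).
T(454) = 56.285 + (-19.485)·e^(−454/338.71) = 56.285 + (-19.485)·0.26175 = 51.185 °C.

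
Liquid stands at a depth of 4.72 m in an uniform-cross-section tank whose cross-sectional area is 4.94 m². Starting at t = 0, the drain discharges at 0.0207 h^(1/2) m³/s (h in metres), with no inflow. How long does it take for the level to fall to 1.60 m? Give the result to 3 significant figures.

Mass balance (ρ constant): A dh/dt = −0.0207 √h.
This is separable: 2 d(√h)/dt = −0.0207/A, so √h = √h₀ − (0.0207/(2A)) t.
t = 2A(√h₀ − √h)/0.0207 = 2·4.94·(√4.72 − √1.60)/0.0207
  = 9.8800 × (2.1726 − 1.2649) / 0.0207 = 433.21 s.

433 s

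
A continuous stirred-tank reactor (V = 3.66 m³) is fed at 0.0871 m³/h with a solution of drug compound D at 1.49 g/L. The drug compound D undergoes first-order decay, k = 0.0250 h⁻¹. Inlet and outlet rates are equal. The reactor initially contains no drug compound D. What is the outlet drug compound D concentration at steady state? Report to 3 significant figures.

V dC/dt = Q(C_in − C) − k V C.
Steady state (dC/dt = 0): C_ss = Q C_in/(Q + kV) = C_in/(1 + kV/Q).
C_ss = 0.0871·1.49/(0.0871 + 0.0250·3.66) = 0.12978/0.17860 = 0.72665 g/L.

0.727 g/L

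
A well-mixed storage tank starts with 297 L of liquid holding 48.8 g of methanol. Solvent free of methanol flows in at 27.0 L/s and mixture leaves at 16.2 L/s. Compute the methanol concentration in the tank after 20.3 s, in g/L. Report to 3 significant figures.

Let m(t) be the amount of methanol. Volume: V(t) = V₀ + (Q_in − Q_out) t = 297 + 10.800 t; V(20.3) = 516.24 L.
Solute balance: dm/dt = 0 − Q_out C = −Q_out m/V(t).
Separate: dm/m = −Q_out dt/V(t) ⇒ ln(m/m₀) = −(Q_out/(Q_in−Q_out)) ln(V/V₀).
m = m₀ (V₀/V)^(Q_out/(Q_in−Q_out)) = 48.8 × (297/516.24)^(1.5000) = 21.295 g.
C = m/V = 21.295/516.24 = 0.041250 g/L.

0.0413 g/L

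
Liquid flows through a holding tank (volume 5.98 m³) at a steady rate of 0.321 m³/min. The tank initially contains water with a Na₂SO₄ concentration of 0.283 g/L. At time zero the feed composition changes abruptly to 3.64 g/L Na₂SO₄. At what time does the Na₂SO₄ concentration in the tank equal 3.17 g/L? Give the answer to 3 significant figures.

36.6 min

Species balance: V dC/dt = Q(C_in − C) ⇒ τ = V/Q = 18.629 min.
C(t) = C_in + (C₀ − C_in) e^(−t/τ). Set C = 3.17 and solve for t:
e^(−t/τ) = (C − C_in)/(C₀ − C_in) = (3.17 − 3.64)/(0.283 − 3.64) = 0.14001
t = −τ ln(…) = 18.629 × 1.9661 = 36.626 min.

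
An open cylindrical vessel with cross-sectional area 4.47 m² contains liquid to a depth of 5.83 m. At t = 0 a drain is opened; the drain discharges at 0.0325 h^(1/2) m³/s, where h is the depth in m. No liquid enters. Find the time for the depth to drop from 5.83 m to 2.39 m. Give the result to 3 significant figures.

A dh/dt = −Q_out = −0.0325 √h.
∫ h^(−1/2) dh = −(0.0325/A) ∫ dt, giving 2√h = 2√h₀ − (0.0325/A) t.
t = 2A(√h₀ − √h)/0.0325 = 2·4.47·(√5.83 − √2.39)/0.0325
  = 8.9400 × (2.4145 − 1.5460) / 0.0325 = 238.93 s.

239 s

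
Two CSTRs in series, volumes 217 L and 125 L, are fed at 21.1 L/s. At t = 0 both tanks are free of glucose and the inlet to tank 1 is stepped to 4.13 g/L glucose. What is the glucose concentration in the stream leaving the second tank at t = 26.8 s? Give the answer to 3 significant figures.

3.47 g/L

Time constants: τᵢ = Vᵢ/Q for each well-mixed tank.
τ₁ = 217/21.1 = 10.284 s; τ₂ = 125/21.1 = 5.9242 s.
Tank 1: C₁ = C_in(1 − e^(−t/τ₁)). Tank 2 (τ₁ ≠ τ₂): C₂ = C_in[1 − (τ₁ e^(−t/τ₁) − τ₂ e^(−t/τ₂))/(τ₁ − τ₂)].
At t = 26.8: e^(−t/τ₁) = 0.073837, e^(−t/τ₂) = 0.010847.
C₂ = 4.13·[1 − (10.284·0.073837 − 5.9242·0.010847)/(4.3602)] = 4.13·0.84058 = 3.4716 g/L.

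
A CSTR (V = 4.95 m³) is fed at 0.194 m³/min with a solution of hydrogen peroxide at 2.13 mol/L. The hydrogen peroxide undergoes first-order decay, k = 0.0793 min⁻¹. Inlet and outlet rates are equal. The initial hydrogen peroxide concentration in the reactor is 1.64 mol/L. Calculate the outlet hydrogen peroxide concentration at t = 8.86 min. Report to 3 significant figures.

1.03 mol/L

Species balance: V dC/dt = Q C_in − Q C − k V C.
dC/dt = (Q/V) C_in − (Q/V + k) C; effective rate a = Q/V + k = 0.039192 + 0.0793 = 0.11849 min⁻¹.
C_ss = Q C_in/(Q + kV) = 0.70451 mol/L; C(t) = C_ss + (C₀ − C_ss) e^(−a t).
C(8.86) = 0.70451 + (0.93549)·e^(−0.11849·8.86) = 0.70451 + (0.93549)·0.34999 = 1.0319 mol/L.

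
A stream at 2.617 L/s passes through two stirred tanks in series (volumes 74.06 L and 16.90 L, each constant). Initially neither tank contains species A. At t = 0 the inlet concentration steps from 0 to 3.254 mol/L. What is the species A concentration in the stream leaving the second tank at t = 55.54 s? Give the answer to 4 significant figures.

Species balance on tank i: dCᵢ/dt = (Cᵢ₋₁ − Cᵢ)/τᵢ with τᵢ = Vᵢ/Q.
τ₁ = 74.06/2.617 = 28.2996 s; τ₂ = 16.90/2.617 = 6.45778 s.
Solving the cascade with C₁(0)=C₂(0)=0 gives C₂(t) = C_in[1 − (τ₁ e^(−t/τ₁) − τ₂ e^(−t/τ₂))/(τ₁ − τ₂)].
At t = 55.54: e^(−t/τ₁) = 0.140496, e^(−t/τ₂) = 0.000184017.
C₂ = 3.254·[1 − (28.2996·0.140496 − 6.45778·0.000184017)/(21.8418)] = 3.254·0.818019 = 2.66183 mol/L.

2.662 mol/L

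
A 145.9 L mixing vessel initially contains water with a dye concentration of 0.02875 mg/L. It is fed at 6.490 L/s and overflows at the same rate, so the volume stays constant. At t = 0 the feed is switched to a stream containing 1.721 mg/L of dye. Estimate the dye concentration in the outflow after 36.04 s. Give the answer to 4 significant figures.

1.380 mg/L

Transient balance on the dissolved component: V dC/dt = Q(C_in − C).
Time constant τ = V/Q = 145.9/6.490 = 22.4807 s.
Integrating: C(t) = C_in + (C₀ − C_in) e^(−t/τ).
C(36.04) = 1.721 + (0.02875 − 1.721)·e^(−36.04/22.4807) = 1.721 + (-1.69225)·0.201262 = 1.38042 mg/L.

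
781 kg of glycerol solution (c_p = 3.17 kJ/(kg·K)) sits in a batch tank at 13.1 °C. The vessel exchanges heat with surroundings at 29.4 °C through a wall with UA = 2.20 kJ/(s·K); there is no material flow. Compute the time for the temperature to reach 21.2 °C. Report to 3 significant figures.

773 s

M c_p dT/dt = −UA(T − T_amb).
τ = M c_p/UA = 1125.3 s; T_ss = T_amb = 29.400 °C.
T(t) = T_ss + (T₀ − T_ss)e^(−t/τ); set T = 21.2:
t = −τ ln[(T − T_ss)/(T₀ − T_ss)] = −1125.3 · ln(0.50307) = 773.15 s.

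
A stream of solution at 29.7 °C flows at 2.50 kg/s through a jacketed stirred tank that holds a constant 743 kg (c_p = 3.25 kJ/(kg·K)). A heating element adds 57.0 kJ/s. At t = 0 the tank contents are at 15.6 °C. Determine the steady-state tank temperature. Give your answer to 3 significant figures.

36.7 °C

Unsteady energy balance on the tank contents: M c_p dT/dt = ṁ c_p (T_in − T) + 57.0.
At steady state dT/dt = 0 ⇒ T_ss = T_in + Q̇/(ṁ c_p) = 29.7 + 57.0/(2.50·3.25) = 36.715 °C.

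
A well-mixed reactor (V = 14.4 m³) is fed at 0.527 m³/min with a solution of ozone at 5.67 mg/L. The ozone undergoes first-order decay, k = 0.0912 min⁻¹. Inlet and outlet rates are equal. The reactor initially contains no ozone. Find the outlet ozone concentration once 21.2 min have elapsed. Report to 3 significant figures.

1.52 mg/L

V dC/dt = Q(C_in − C) − k V C.
dC/dt = (Q/V) C_in − (Q/V + k) C; effective rate a = Q/V + k = 0.036597 + 0.0912 = 0.12780 min⁻¹.
C_ss = Q C_in/(Q + kV) = 1.6237 mg/L; C(t) = C_ss + (C₀ − C_ss) e^(−a t).
C(21.2) = 1.6237 + (-1.6237)·e^(−0.12780·21.2) = 1.6237 + (-1.6237)·0.066583 = 1.5156 mg/L.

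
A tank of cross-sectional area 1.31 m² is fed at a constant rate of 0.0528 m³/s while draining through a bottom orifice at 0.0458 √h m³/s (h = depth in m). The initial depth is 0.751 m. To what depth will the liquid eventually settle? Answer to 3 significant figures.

Level balance: A dh/dt = 0.0528 − 0.0458 √h. Setting dh/dt = 0:
Q_in = 0.0458 √h_ss ⇒ √h_ss = 0.0528/0.0458 = 1.1528.
h_ss = 1.1528² = 1.3290 m. (Since h₀ = 0.751 m < h_ss, the level will rise toward this value.)

1.33 m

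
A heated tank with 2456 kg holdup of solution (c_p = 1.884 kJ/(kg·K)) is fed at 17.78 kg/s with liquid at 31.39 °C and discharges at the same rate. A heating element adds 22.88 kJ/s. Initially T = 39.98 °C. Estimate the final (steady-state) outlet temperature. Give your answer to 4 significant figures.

M c_p dT/dt = ṁ c_p (T_in − T) + Q̇.
At steady state dT/dt = 0 ⇒ T_ss = T_in + Q̇/(ṁ c_p) = 31.39 + 22.88/(17.78·1.884) = 32.0730 °C.

32.07 °C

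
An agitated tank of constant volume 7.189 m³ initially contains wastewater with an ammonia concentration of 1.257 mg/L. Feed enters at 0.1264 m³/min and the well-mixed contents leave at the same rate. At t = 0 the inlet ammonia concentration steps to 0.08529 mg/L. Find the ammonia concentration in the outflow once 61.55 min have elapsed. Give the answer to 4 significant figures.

0.4823 mg/L

Accumulation = in − out for the solute gives V dC/dt = Q(C_in − C).
So dC/dt = (C_in − C)/τ with τ = V/Q = 7.189/0.1264 = 56.8750 min.
Solution: C(t) = C_in + (C₀ − C_in) e^(−t/τ).
C(61.55) = 0.08529 + (1.257 − 0.08529)·e^(−61.55/56.8750) = 0.08529 + (1.17171)·0.338850 = 0.482324 mg/L.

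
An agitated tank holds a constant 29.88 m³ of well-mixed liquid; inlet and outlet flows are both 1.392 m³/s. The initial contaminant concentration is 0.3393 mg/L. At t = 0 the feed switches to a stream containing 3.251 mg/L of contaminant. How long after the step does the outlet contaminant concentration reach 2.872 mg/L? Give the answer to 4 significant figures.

43.77 s

Mass balance on the solute (V constant): V dC/dt = Q(C_in − C), so τ = V/Q = 21.4655 s.
C(t) = C_in + (C₀ − C_in) e^(−t/τ). Set C = 2.872 and solve for t:
e^(−t/τ) = (C − C_in)/(C₀ − C_in) = (2.872 − 3.251)/(0.3393 − 3.251) = 0.130165
t = −τ ln(…) = 21.4655 × 2.03896 = 43.7672 s.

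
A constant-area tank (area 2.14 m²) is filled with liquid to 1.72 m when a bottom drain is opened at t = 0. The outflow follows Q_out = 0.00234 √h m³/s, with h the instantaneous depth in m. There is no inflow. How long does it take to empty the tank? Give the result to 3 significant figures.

2400 s

Mass balance (ρ constant): A dh/dt = −0.00234 √h.
This is separable: 2 d(√h)/dt = −0.00234/A, so √h = √h₀ − (0.00234/(2A)) t.
Set h = 0: 2√h₀ = (0.00234/A) t_empty ⇒ t_empty = 2A√h₀/0.00234.
t_empty = 2·2.14·√1.72/0.00234 = 4.2800·1.3115/0.00234 = 2398.8 s.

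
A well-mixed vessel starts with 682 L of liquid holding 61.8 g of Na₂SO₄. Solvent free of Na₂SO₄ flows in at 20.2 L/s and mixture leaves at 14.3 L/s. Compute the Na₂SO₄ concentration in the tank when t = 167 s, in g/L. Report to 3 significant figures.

0.00425 g/L

Total volume: dV/dt = Q_in − Q_out = 5.9000 L/s, so V(t) = 682 + 5.9000 t and V(167) = 1667.3 L.
Species balance (pure solvent in): dm/dt = −Q_out · m/V(t).
dm/m = −Q_out dt/(V₀ + 5.9000 t); integrating gives ln(m/m₀) = −(Q_out/(Q_in−Q_out)) ln(V/V₀).
m = m₀ (V₀/V)^(Q_out/(Q_in−Q_out)) = 61.8 × (682/1667.3)^(2.4237) = 7.0799 g.
C = m/V = 7.0799/1667.3 = 0.0042463 g/L.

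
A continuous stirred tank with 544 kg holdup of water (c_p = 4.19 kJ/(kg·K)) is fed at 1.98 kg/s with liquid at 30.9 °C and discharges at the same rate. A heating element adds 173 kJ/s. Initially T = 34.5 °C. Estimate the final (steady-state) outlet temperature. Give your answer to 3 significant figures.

M c_p dT/dt = ṁ c_p (T_in − T) + Q̇.
At steady state dT/dt = 0 ⇒ T_ss = T_in + Q̇/(ṁ c_p) = 30.9 + 173/(1.98·4.19) = 51.753 °C.

51.8 °C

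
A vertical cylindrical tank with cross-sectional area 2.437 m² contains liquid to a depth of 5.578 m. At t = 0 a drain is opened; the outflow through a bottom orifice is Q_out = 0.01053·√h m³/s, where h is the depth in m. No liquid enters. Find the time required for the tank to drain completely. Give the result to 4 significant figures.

Volume balance on the tank: A dh/dt = −0.01053 √h.
Separate and integrate: 2(√h − √h₀) = −(0.01053/A) t.
Tank is empty when √h = 0: t_empty = 2A√h₀/0.01053.
t_empty = 2·2.437·√5.578/0.01053 = 4.87400·2.36178/0.01053 = 1093.19 s.

1093 s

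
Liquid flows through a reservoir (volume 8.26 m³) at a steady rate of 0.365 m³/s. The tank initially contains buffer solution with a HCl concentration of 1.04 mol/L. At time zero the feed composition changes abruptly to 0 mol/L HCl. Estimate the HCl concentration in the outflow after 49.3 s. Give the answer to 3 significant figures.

Unsteady species balance (constant V, well mixed): V dC/dt = Q(C_in − C).
Time constant τ = V/Q = 8.26/0.365 = 22.630 s.
C approaches C_in exponentially: C(t) = C_in + (C₀ − C_in) e^(−t/τ).
C(49.3) = 0 + (1.04 − 0)·e^(−49.3/22.630) = 0 + (1.0400)·0.11321 = 0.11774 mol/L.

0.118 mol/L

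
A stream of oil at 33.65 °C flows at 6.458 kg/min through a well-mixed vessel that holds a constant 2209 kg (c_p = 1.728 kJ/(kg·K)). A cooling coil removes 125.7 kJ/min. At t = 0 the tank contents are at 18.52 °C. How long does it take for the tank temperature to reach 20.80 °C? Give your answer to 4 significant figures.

304.8 min

First-law balance (no shaft work): M c_p dT/dt = ṁ c_p (T_in − T) − 125.7.
τ = M/ṁ = 342.056 min; T_ss = T_in − Q̇/(ṁ c_p) = 22.3860 °C.
T(t) = T_ss + (T₀ − T_ss) e^(−t/τ). Set T = 20.80:
e^(−t/τ) = (20.80 − 22.3860)/(18.52 − 22.3860) = 0.410240
t = −342.056 · ln(0.410240) = 304.777 min.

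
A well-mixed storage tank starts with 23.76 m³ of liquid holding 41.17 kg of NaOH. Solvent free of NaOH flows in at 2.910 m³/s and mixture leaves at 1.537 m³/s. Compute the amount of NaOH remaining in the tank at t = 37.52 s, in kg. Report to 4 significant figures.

11.32 kg

Total volume: dV/dt = Q_in − Q_out = 1.37300 m³/s, so V(t) = 23.76 + 1.37300 t and V(37.52) = 75.2750 m³.
No NaOH enters, so dm/dt = −Q_out · (m/V).
dm/m = −Q_out dt/(V₀ + 1.37300 t); integrating gives ln(m/m₀) = −(Q_out/(Q_in−Q_out)) ln(V/V₀).
m = m₀ (V₀/V)^(Q_out/(Q_in−Q_out)) = 41.17 × (23.76/75.2750)^(1.11945) = 11.3229 kg.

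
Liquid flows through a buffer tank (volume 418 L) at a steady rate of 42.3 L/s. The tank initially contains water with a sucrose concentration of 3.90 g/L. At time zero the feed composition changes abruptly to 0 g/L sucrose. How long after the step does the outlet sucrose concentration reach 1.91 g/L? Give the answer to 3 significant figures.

Species balance: V dC/dt = Q(C_in − C) ⇒ τ = V/Q = 9.8818 s.
C(t) = C_in + (C₀ − C_in) e^(−t/τ). Set C = 1.91 and solve for t:
e^(−t/τ) = (C − C_in)/(C₀ − C_in) = (1.91 − 0)/(3.90 − 0) = 0.48974
t = −τ ln(…) = 9.8818 × 0.71387 = 7.0544 s.

7.05 s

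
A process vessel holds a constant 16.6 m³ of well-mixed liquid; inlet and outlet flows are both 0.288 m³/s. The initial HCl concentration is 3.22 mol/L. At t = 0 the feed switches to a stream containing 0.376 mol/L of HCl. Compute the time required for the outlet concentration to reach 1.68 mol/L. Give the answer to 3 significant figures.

44.9 s

Accumulation = in − out for the solute gives V dC/dt = Q(C_in − C), so τ = V/Q = 57.639 s.
C(t) = C_in + (C₀ − C_in) e^(−t/τ). Set C = 1.68 and solve for t:
e^(−t/τ) = (C − C_in)/(C₀ − C_in) = (1.68 − 0.376)/(3.22 − 0.376) = 0.45851
t = −τ ln(…) = 57.639 × 0.77978 = 44.945 s.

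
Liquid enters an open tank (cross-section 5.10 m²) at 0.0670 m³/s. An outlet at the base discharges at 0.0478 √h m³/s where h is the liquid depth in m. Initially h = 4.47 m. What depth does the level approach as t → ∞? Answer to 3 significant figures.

Volume balance on the tank: A dh/dt = Q_in − 0.0478 √h. At steady state dh/dt = 0:
Q_in = 0.0478 √h_ss ⇒ √h_ss = 0.0670/0.0478 = 1.4017.
h_ss = 1.4017² = 1.9647 m. (Since h₀ = 4.47 m > h_ss, the level will fall toward this value.)

1.96 m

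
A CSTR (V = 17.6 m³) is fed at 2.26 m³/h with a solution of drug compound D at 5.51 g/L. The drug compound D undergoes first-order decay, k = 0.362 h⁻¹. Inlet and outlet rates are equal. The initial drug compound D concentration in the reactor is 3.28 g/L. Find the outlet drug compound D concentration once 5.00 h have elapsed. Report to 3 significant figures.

1.60 g/L

Accumulation = in − out − consumed: V dC/dt = Q C_in − Q C − k V C.
dC/dt = (Q/V) C_in − (Q/V + k) C; effective rate a = Q/V + k = 0.12841 + 0.362 = 0.49041 h⁻¹.
C_ss = Q C_in/(Q + kV) = 1.4427 g/L; C(t) = C_ss + (C₀ − C_ss) e^(−a t).
C(5.00) = 1.4427 + (1.8373)·e^(−0.49041·5.00) = 1.4427 + (1.8373)·0.086117 = 1.6010 g/L.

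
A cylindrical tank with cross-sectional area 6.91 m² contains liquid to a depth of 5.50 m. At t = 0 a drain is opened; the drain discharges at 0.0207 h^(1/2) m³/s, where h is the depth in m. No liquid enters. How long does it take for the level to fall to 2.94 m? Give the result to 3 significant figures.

421 s

A dh/dt = −Q_out = −0.0207 √h.
This is separable: 2 d(√h)/dt = −0.0207/A, so √h = √h₀ − (0.0207/(2A)) t.
t = 2A(√h₀ − √h)/0.0207 = 2·6.91·(√5.50 − √2.94)/0.0207
  = 13.820 × (2.3452 − 1.7146) / 0.0207 = 420.99 s.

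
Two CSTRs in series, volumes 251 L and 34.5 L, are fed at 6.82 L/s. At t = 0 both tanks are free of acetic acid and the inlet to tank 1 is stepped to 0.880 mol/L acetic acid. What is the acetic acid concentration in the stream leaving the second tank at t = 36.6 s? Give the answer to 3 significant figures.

0.503 mol/L

Species balance on tank i: dCᵢ/dt = (Cᵢ₋₁ − Cᵢ)/τᵢ with τᵢ = Vᵢ/Q.
τ₁ = 251/6.82 = 36.804 s; τ₂ = 34.5/6.82 = 5.0587 s.
Solving the cascade with C₁(0)=C₂(0)=0 gives C₂(t) = C_in[1 − (τ₁ e^(−t/τ₁) − τ₂ e^(−t/τ₂))/(τ₁ − τ₂)].
At t = 36.6: e^(−t/τ₁) = 0.36992, e^(−t/τ₂) = 0.00072081.
C₂ = 0.880·[1 − (36.804·0.36992 − 5.0587·0.00072081)/(31.745)] = 0.880·0.57125 = 0.50270 mol/L.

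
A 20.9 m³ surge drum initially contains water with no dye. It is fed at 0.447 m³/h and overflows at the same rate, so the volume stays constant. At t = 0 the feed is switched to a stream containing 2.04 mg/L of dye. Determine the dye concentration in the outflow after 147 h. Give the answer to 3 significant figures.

1.95 mg/L

Species balance on the tank: V dC/dt = Q(C_in − C).
Time constant τ = V/Q = 20.9/0.447 = 46.756 h.
C approaches C_in exponentially: C(t) = C_in + (C₀ − C_in) e^(−t/τ).
C(147) = 2.04 + (0 − 2.04)·e^(−147/46.756) = 2.04 + (-2.0400)·0.043111 = 1.9521 mg/L.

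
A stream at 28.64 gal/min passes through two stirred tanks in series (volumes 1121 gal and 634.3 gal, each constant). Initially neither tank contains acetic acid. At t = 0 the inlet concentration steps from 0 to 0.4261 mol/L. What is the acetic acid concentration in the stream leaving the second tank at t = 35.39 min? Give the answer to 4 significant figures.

0.1411 mol/L

Each tank obeys Vᵢ dCᵢ/dt = Q(Cᵢ₋₁ − Cᵢ), so τᵢ = Vᵢ/Q.
τ₁ = 1121/28.64 = 39.1411 min; τ₂ = 634.3/28.64 = 22.1473 min.
Solving the cascade with C₁(0)=C₂(0)=0 gives C₂(t) = C_in[1 − (τ₁ e^(−t/τ₁) − τ₂ e^(−t/τ₂))/(τ₁ − τ₂)].
At t = 35.39: e^(−t/τ₁) = 0.404880, e^(−t/τ₂) = 0.202314.
C₂ = 0.4261·[1 − (39.1411·0.404880 − 22.1473·0.202314)/(16.9937)] = 0.4261·0.331123 = 0.141092 mol/L.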